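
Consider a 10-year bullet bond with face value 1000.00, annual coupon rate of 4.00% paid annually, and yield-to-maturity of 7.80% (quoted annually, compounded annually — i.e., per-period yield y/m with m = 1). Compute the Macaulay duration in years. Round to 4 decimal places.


Answer: Macaulay duration = 8.1351 years

Derivation:
Coupon per period c = face * coupon_rate / m = 40.000000
Periods per year m = 1; per-period yield y/m = 0.078000
Number of cashflows N = 10
Cashflows (t years, CF_t, discount factor 1/(1+y/m)^(m*t), PV):
  t = 1.0000: CF_t = 40.000000, DF = 0.927644, PV = 37.105751
  t = 2.0000: CF_t = 40.000000, DF = 0.860523, PV = 34.420920
  t = 3.0000: CF_t = 40.000000, DF = 0.798259, PV = 31.930352
  t = 4.0000: CF_t = 40.000000, DF = 0.740500, PV = 29.619993
  t = 5.0000: CF_t = 40.000000, DF = 0.686920, PV = 27.476802
  t = 6.0000: CF_t = 40.000000, DF = 0.637217, PV = 25.488685
  t = 7.0000: CF_t = 40.000000, DF = 0.591111, PV = 23.644420
  t = 8.0000: CF_t = 40.000000, DF = 0.548340, PV = 21.933599
  t = 9.0000: CF_t = 40.000000, DF = 0.508664, PV = 20.346567
  t = 10.0000: CF_t = 1040.000000, DF = 0.471859, PV = 490.733528
Price P = sum_t PV_t = 742.700617
Macaulay numerator sum_t t * PV_t:
  t * PV_t at t = 1.0000: 37.105751
  t * PV_t at t = 2.0000: 68.841839
  t * PV_t at t = 3.0000: 95.791057
  t * PV_t at t = 4.0000: 118.479971
  t * PV_t at t = 5.0000: 137.384011
  t * PV_t at t = 6.0000: 152.932109
  t * PV_t at t = 7.0000: 165.510940
  t * PV_t at t = 8.0000: 175.468794
  t * PV_t at t = 9.0000: 183.119103
  t * PV_t at t = 10.0000: 4907.335278
Macaulay duration D = (sum_t t * PV_t) / P = 6041.968854 / 742.700617 = 8.135134


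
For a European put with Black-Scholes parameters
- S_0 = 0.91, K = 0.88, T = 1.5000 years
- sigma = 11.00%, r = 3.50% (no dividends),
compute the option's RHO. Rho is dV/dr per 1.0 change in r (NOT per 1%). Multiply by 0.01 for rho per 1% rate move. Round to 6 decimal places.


Answer: Rho = -0.355639

Derivation:
d1 = 0.7058812764; d2 = 0.5711593405
phi(d1) = 0.3109656816; exp(-qT) = 1.0000000000; exp(-rT) = 0.9488543211
N(-d2) = 0.2839458184
Rho = -K*T*exp(-rT)*N(-d2) = -0.8800 * 1.5000 * 0.9488543211 * 0.2839458184 = -0.355639


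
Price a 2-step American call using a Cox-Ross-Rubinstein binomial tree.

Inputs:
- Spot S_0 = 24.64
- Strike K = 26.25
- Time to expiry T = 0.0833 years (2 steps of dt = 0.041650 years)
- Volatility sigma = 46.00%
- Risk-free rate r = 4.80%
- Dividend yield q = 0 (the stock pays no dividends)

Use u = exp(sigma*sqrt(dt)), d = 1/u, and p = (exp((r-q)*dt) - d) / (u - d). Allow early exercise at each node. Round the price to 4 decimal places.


dt = T/N = 0.041650
u = exp(sigma*sqrt(dt)) = 1.098426; d = 1/u = 0.910394
p = (exp((r-q)*dt) - d) / (u - d) = 0.487190
Discount per step: exp(-r*dt) = 0.998003
Stock lattice S(k, i) with i counting down-moves:
  k=0: S(0,0) = 24.6400
  k=1: S(1,0) = 27.0652; S(1,1) = 22.4321
  k=2: S(2,0) = 29.7291; S(2,1) = 24.6400; S(2,2) = 20.4220
Terminal payoffs V(N, i) = max(S_T - K, 0):
  V(2,0) = 3.479142; V(2,1) = 0.000000; V(2,2) = 0.000000
Backward induction: V(k, i) = exp(-r*dt) * [p * V(k+1, i) + (1-p) * V(k+1, i+1)]; then take max(V_cont, immediate exercise) for American.
  V(1,0) = exp(-r*dt) * [p*3.479142 + (1-p)*0.000000] = 1.691620; exercise = 0.815219; V(1,0) = max -> 1.691620
  V(1,1) = exp(-r*dt) * [p*0.000000 + (1-p)*0.000000] = 0.000000; exercise = 0.000000; V(1,1) = max -> 0.000000
  V(0,0) = exp(-r*dt) * [p*1.691620 + (1-p)*0.000000] = 0.822495; exercise = 0.000000; V(0,0) = max -> 0.822495

Answer: Price = V(0,0) = 0.8225


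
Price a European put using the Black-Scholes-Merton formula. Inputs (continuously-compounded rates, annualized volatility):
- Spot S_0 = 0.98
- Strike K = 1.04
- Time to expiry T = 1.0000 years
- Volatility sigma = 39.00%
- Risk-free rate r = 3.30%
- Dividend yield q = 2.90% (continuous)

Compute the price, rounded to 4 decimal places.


Answer: Price = 0.1800

Derivation:
d1 = (ln(S/K) + (r - q + 0.5*sigma^2) * T) / (sigma * sqrt(T)) = 0.05288867
d2 = d1 - sigma * sqrt(T) = -0.33711133
exp(-rT) = 0.96753856; exp(-qT) = 0.97141646
P = K * exp(-rT) * N(-d2) - S_0 * exp(-qT) * N(-d1)
N(-d1) = 0.47891031; N(-d2) = 0.63198351
P = 1.0400 * 0.96753856 * 0.63198351 - 0.9800 * 0.97141646 * 0.47891031 = 0.1800


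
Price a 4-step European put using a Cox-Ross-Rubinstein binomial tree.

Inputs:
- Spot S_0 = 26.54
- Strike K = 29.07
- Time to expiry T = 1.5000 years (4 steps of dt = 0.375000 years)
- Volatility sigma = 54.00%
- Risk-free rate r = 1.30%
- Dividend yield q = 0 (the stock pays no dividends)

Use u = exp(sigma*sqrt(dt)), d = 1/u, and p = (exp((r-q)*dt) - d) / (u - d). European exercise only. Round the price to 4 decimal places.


Answer: Price = V(0,0) = 8.1096

Derivation:
dt = T/N = 0.375000
u = exp(sigma*sqrt(dt)) = 1.391916; d = 1/u = 0.718434
p = (exp((r-q)*dt) - d) / (u - d) = 0.425331
Discount per step: exp(-r*dt) = 0.995137
Stock lattice S(k, i) with i counting down-moves:
  k=0: S(0,0) = 26.5400
  k=1: S(1,0) = 36.9414; S(1,1) = 19.0672
  k=2: S(2,0) = 51.4194; S(2,1) = 26.5400; S(2,2) = 13.6986
  k=3: S(3,0) = 71.5715; S(3,1) = 36.9414; S(3,2) = 19.0672; S(3,3) = 9.8415
  k=4: S(4,0) = 99.6214; S(4,1) = 51.4194; S(4,2) = 26.5400; S(4,3) = 13.6986; S(4,4) = 7.0705
Terminal payoffs V(N, i) = max(K - S_T, 0):
  V(4,0) = 0.000000; V(4,1) = 0.000000; V(4,2) = 2.530000; V(4,3) = 15.371439; V(4,4) = 21.999519
Backward induction: V(k, i) = exp(-r*dt) * [p * V(k+1, i) + (1-p) * V(k+1, i+1)].
  V(3,0) = exp(-r*dt) * [p*0.000000 + (1-p)*0.000000] = 0.000000
  V(3,1) = exp(-r*dt) * [p*0.000000 + (1-p)*2.530000] = 1.446842
  V(3,2) = exp(-r*dt) * [p*2.530000 + (1-p)*15.371439] = 9.861384
  V(3,3) = exp(-r*dt) * [p*15.371439 + (1-p)*21.999519] = 19.087113
  V(2,0) = exp(-r*dt) * [p*0.000000 + (1-p)*1.446842] = 0.827412
  V(2,1) = exp(-r*dt) * [p*1.446842 + (1-p)*9.861384] = 6.251865
  V(2,2) = exp(-r*dt) * [p*9.861384 + (1-p)*19.087113] = 15.089384
  V(1,0) = exp(-r*dt) * [p*0.827412 + (1-p)*6.251865] = 3.925493
  V(1,1) = exp(-r*dt) * [p*6.251865 + (1-p)*15.089384] = 11.275411
  V(0,0) = exp(-r*dt) * [p*3.925493 + (1-p)*11.275411] = 8.109631


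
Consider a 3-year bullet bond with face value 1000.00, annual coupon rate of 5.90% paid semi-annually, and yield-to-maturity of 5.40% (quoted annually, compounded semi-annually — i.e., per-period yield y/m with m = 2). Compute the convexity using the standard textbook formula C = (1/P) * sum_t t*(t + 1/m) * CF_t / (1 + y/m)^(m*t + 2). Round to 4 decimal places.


Answer: Convexity = 9.0511

Derivation:
Coupon per period c = face * coupon_rate / m = 29.500000
Periods per year m = 2; per-period yield y/m = 0.027000
Number of cashflows N = 6
Cashflows (t years, CF_t, discount factor 1/(1+y/m)^(m*t), PV):
  t = 0.5000: CF_t = 29.500000, DF = 0.973710, PV = 28.724440
  t = 1.0000: CF_t = 29.500000, DF = 0.948111, PV = 27.969270
  t = 1.5000: CF_t = 29.500000, DF = 0.923185, PV = 27.233953
  t = 2.0000: CF_t = 29.500000, DF = 0.898914, PV = 26.517968
  t = 2.5000: CF_t = 29.500000, DF = 0.875282, PV = 25.820806
  t = 3.0000: CF_t = 1029.500000, DF = 0.852270, PV = 877.412242
Price P = sum_t PV_t = 1013.678679
Convexity numerator sum_t t*(t + 1/m) * CF_t / (1+y/m)^(m*t + 2):
  t = 0.5000: term = 13.616977
  t = 1.0000: term = 39.776952
  t = 1.5000: term = 77.462419
  t = 2.0000: term = 125.709865
  t = 2.5000: term = 183.607397
  t = 3.0000: term = 8734.782619
Convexity = (1/P) * sum = 9174.956228 / 1013.678679 = 9.051148


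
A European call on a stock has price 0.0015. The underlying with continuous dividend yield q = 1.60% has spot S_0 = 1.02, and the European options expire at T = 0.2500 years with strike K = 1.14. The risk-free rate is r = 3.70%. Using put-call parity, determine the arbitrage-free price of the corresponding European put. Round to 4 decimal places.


Put-call parity: C - P = S_0 * exp(-qT) - K * exp(-rT).
S_0 * exp(-qT) = 1.0200 * 0.99600799 = 1.01592815
K * exp(-rT) = 1.1400 * 0.99079265 = 1.12950362
P = C - S*exp(-qT) + K*exp(-rT)
P = 0.0015 - 1.01592815 + 1.12950362 = 0.1151

Answer: Put price = 0.1151


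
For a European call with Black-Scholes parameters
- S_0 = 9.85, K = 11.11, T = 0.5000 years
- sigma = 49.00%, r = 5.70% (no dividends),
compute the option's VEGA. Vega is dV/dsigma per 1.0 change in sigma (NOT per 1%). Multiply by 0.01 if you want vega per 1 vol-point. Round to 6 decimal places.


d1 = -0.0919214239; d2 = -0.4384037467
phi(d1) = 0.3972603947; exp(-qT) = 1.0000000000; exp(-rT) = 0.9719022941
Vega = S * exp(-qT) * phi(d1) * sqrt(T) = 9.8500 * 1.0000000000 * 0.3972603947 * 0.7071067812 = 2.766919

Answer: Vega = 2.766919


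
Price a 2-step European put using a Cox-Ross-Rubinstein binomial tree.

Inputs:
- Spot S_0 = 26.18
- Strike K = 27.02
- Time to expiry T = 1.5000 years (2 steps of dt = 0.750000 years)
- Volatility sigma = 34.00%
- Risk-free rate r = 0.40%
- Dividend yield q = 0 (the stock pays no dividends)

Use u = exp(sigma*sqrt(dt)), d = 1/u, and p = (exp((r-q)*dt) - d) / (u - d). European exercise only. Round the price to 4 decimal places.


dt = T/N = 0.750000
u = exp(sigma*sqrt(dt)) = 1.342386; d = 1/u = 0.744942
p = (exp((r-q)*dt) - d) / (u - d) = 0.431944
Discount per step: exp(-r*dt) = 0.997004
Stock lattice S(k, i) with i counting down-moves:
  k=0: S(0,0) = 26.1800
  k=1: S(1,0) = 35.1437; S(1,1) = 19.5026
  k=2: S(2,0) = 47.1764; S(2,1) = 26.1800; S(2,2) = 14.5283
Terminal payoffs V(N, i) = max(K - S_T, 0):
  V(2,0) = 0.000000; V(2,1) = 0.840000; V(2,2) = 12.491700
Backward induction: V(k, i) = exp(-r*dt) * [p * V(k+1, i) + (1-p) * V(k+1, i+1)].
  V(1,0) = exp(-r*dt) * [p*0.000000 + (1-p)*0.840000] = 0.475738
  V(1,1) = exp(-r*dt) * [p*0.840000 + (1-p)*12.491700] = 7.436474
  V(0,0) = exp(-r*dt) * [p*0.475738 + (1-p)*7.436474] = 4.416556

Answer: Price = V(0,0) = 4.4166


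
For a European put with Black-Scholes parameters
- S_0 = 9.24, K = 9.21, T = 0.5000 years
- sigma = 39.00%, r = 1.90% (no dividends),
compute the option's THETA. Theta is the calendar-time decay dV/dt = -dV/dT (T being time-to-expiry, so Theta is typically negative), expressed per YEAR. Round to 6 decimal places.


Answer: Theta = -0.906474

Derivation:
d1 = 0.1841271080; d2 = -0.0916445367
phi(d1) = 0.3922366473; exp(-qT) = 1.0000000000; exp(-rT) = 0.9905449824
Theta = -S*exp(-qT)*phi(d1)*sigma/(2*sqrt(T)) + r*K*exp(-rT)*N(-d2) - q*S*exp(-qT)*N(-d1)
N(-d1) = 0.4269568705; N(-d2) = 0.5365097674; sqrt(T) = 0.7071067812
Term 1 = -9.2400 * 1.0000000000 * 0.3922366473 * 0.3900 / (2 * 0.7071067812) = -0.9994699668
Term 2 = 0.0190 * 9.2100 * 0.9905449824 * 0.5365097674 = 0.0929961708
Term 3 = 0 (no dividend yield, q = 0)
Theta = -0.9994699668 + (0.0929961708) + (0.0000000000) = -0.906474


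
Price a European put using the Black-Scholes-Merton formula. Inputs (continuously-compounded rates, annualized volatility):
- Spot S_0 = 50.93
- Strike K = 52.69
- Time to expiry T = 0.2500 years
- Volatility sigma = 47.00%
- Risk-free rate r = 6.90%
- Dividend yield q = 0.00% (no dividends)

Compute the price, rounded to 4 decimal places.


Answer: Price = 5.2455

Derivation:
d1 = (ln(S/K) + (r - q + 0.5*sigma^2) * T) / (sigma * sqrt(T)) = 0.04633599
d2 = d1 - sigma * sqrt(T) = -0.18866401
exp(-rT) = 0.98289793; exp(-qT) = 1.00000000
P = K * exp(-rT) * N(-d2) - S_0 * exp(-qT) * N(-d1)
N(-d1) = 0.48152123; N(-d2) = 0.57482192
P = 52.6900 * 0.98289793 * 0.57482192 - 50.9300 * 1.00000000 * 0.48152123 = 5.2455


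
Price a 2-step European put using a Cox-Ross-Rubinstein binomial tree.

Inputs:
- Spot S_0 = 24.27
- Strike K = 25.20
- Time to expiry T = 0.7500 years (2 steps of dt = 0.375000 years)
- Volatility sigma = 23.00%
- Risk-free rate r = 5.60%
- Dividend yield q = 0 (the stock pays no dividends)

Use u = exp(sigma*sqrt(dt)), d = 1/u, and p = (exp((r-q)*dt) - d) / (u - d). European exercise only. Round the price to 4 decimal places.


dt = T/N = 0.375000
u = exp(sigma*sqrt(dt)) = 1.151247; d = 1/u = 0.868623
p = (exp((r-q)*dt) - d) / (u - d) = 0.539936
Discount per step: exp(-r*dt) = 0.979219
Stock lattice S(k, i) with i counting down-moves:
  k=0: S(0,0) = 24.2700
  k=1: S(1,0) = 27.9408; S(1,1) = 21.0815
  k=2: S(2,0) = 32.1667; S(2,1) = 24.2700; S(2,2) = 18.3119
Terminal payoffs V(N, i) = max(K - S_T, 0):
  V(2,0) = 0.000000; V(2,1) = 0.930000; V(2,2) = 6.888126
Backward induction: V(k, i) = exp(-r*dt) * [p * V(k+1, i) + (1-p) * V(k+1, i+1)].
  V(1,0) = exp(-r*dt) * [p*0.000000 + (1-p)*0.930000] = 0.418968
  V(1,1) = exp(-r*dt) * [p*0.930000 + (1-p)*6.888126] = 3.594829
  V(0,0) = exp(-r*dt) * [p*0.418968 + (1-p)*3.594829] = 1.840997

Answer: Price = V(0,0) = 1.8410


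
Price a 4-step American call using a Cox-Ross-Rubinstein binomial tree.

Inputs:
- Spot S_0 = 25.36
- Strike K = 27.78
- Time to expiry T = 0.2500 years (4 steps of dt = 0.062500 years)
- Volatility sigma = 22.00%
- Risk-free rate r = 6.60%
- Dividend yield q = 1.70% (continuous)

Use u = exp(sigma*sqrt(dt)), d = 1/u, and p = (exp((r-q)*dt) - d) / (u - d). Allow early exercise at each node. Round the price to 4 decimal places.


dt = T/N = 0.062500
u = exp(sigma*sqrt(dt)) = 1.056541; d = 1/u = 0.946485
p = (exp((r-q)*dt) - d) / (u - d) = 0.514123
Discount per step: exp(-r*dt) = 0.995883
Stock lattice S(k, i) with i counting down-moves:
  k=0: S(0,0) = 25.3600
  k=1: S(1,0) = 26.7939; S(1,1) = 24.0029
  k=2: S(2,0) = 28.3088; S(2,1) = 25.3600; S(2,2) = 22.7184
  k=3: S(3,0) = 29.9094; S(3,1) = 26.7939; S(3,2) = 24.0029; S(3,3) = 21.5026
  k=4: S(4,0) = 31.6005; S(4,1) = 28.3088; S(4,2) = 25.3600; S(4,3) = 22.7184; S(4,4) = 20.3519
Terminal payoffs V(N, i) = max(S_T - K, 0):
  V(4,0) = 3.820506; V(4,1) = 0.528812; V(4,2) = 0.000000; V(4,3) = 0.000000; V(4,4) = 0.000000
Backward induction: V(k, i) = exp(-r*dt) * [p * V(k+1, i) + (1-p) * V(k+1, i+1)]; then take max(V_cont, immediate exercise) for American.
  V(3,0) = exp(-r*dt) * [p*3.820506 + (1-p)*0.528812] = 2.212004; exercise = 2.129409; V(3,0) = max -> 2.212004
  V(3,1) = exp(-r*dt) * [p*0.528812 + (1-p)*0.000000] = 0.270755; exercise = 0.000000; V(3,1) = max -> 0.270755
  V(3,2) = exp(-r*dt) * [p*0.000000 + (1-p)*0.000000] = 0.000000; exercise = 0.000000; V(3,2) = max -> 0.000000
  V(3,3) = exp(-r*dt) * [p*0.000000 + (1-p)*0.000000] = 0.000000; exercise = 0.000000; V(3,3) = max -> 0.000000
  V(2,0) = exp(-r*dt) * [p*2.212004 + (1-p)*0.270755] = 1.263573; exercise = 0.528812; V(2,0) = max -> 1.263573
  V(2,1) = exp(-r*dt) * [p*0.270755 + (1-p)*0.000000] = 0.138628; exercise = 0.000000; V(2,1) = max -> 0.138628
  V(2,2) = exp(-r*dt) * [p*0.000000 + (1-p)*0.000000] = 0.000000; exercise = 0.000000; V(2,2) = max -> 0.000000
  V(1,0) = exp(-r*dt) * [p*1.263573 + (1-p)*0.138628] = 0.714037; exercise = 0.000000; V(1,0) = max -> 0.714037
  V(1,1) = exp(-r*dt) * [p*0.138628 + (1-p)*0.000000] = 0.070979; exercise = 0.000000; V(1,1) = max -> 0.070979
  V(0,0) = exp(-r*dt) * [p*0.714037 + (1-p)*0.070979] = 0.399936; exercise = 0.000000; V(0,0) = max -> 0.399936

Answer: Price = V(0,0) = 0.3999


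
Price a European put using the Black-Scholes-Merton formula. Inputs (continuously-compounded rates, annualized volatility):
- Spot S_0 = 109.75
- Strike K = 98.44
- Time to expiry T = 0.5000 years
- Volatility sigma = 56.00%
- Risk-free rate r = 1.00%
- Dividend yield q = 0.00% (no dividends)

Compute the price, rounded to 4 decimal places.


Answer: Price = 11.0568

Derivation:
d1 = (ln(S/K) + (r - q + 0.5*sigma^2) * T) / (sigma * sqrt(T)) = 0.48527179
d2 = d1 - sigma * sqrt(T) = 0.08929200
exp(-rT) = 0.99501248; exp(-qT) = 1.00000000
P = K * exp(-rT) * N(-d2) - S_0 * exp(-qT) * N(-d1)
N(-d1) = 0.31374178; N(-d2) = 0.46442493
P = 98.4400 * 0.99501248 * 0.46442493 - 109.7500 * 1.00000000 * 0.31374178 = 11.0568


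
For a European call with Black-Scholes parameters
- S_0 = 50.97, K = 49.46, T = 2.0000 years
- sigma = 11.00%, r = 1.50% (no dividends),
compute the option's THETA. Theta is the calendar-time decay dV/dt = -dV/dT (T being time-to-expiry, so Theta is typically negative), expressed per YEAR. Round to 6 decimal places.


d1 = 0.4639453730; d2 = 0.3083818812
phi(d1) = 0.3582367538; exp(-qT) = 1.0000000000; exp(-rT) = 0.9704455335
Theta = -S*exp(-qT)*phi(d1)*sigma/(2*sqrt(T)) - r*K*exp(-rT)*N(d2) + q*S*exp(-qT)*N(d1)
N(d1) = 0.6786565580; N(d2) = 0.6211041163; sqrt(T) = 1.4142135624
Term 1 = -50.9700 * 1.0000000000 * 0.3582367538 * 0.1100 / (2 * 1.4142135624) = -0.7101211800
Term 2 = -0.0150 * 49.4600 * 0.9704455335 * 0.6211041163 = -0.4471785301
Term 3 = 0 (no dividend yield, q = 0)
Theta = -0.7101211800 + (-0.4471785301) + (0.0000000000) = -1.157300

Answer: Theta = -1.157300


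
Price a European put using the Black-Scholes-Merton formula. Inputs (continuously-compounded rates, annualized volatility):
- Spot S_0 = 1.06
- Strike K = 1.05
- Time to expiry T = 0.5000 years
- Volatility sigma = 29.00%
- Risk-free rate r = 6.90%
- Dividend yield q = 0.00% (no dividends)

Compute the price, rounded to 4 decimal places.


Answer: Price = 0.0638

Derivation:
d1 = (ln(S/K) + (r - q + 0.5*sigma^2) * T) / (sigma * sqrt(T)) = 0.31699716
d2 = d1 - sigma * sqrt(T) = 0.11193619
exp(-rT) = 0.96608834; exp(-qT) = 1.00000000
P = K * exp(-rT) * N(-d2) - S_0 * exp(-qT) * N(-d1)
N(-d1) = 0.37562288; N(-d2) = 0.45543700
P = 1.0500 * 0.96608834 * 0.45543700 - 1.0600 * 1.00000000 * 0.37562288 = 0.0638


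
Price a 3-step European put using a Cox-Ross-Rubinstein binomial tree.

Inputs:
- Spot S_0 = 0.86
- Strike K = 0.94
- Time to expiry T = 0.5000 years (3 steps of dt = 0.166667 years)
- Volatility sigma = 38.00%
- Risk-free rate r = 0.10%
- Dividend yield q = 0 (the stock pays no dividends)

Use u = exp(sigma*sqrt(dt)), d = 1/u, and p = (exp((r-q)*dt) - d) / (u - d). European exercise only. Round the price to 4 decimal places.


dt = T/N = 0.166667
u = exp(sigma*sqrt(dt)) = 1.167815; d = 1/u = 0.856300
p = (exp((r-q)*dt) - d) / (u - d) = 0.461829
Discount per step: exp(-r*dt) = 0.999833
Stock lattice S(k, i) with i counting down-moves:
  k=0: S(0,0) = 0.8600
  k=1: S(1,0) = 1.0043; S(1,1) = 0.7364
  k=2: S(2,0) = 1.1729; S(2,1) = 0.8600; S(2,2) = 0.6306
  k=3: S(3,0) = 1.3697; S(3,1) = 1.0043; S(3,2) = 0.7364; S(3,3) = 0.5400
Terminal payoffs V(N, i) = max(K - S_T, 0):
  V(3,0) = 0.000000; V(3,1) = 0.000000; V(3,2) = 0.203582; V(3,3) = 0.400021
Backward induction: V(k, i) = exp(-r*dt) * [p * V(k+1, i) + (1-p) * V(k+1, i+1)].
  V(2,0) = exp(-r*dt) * [p*0.000000 + (1-p)*0.000000] = 0.000000
  V(2,1) = exp(-r*dt) * [p*0.000000 + (1-p)*0.203582] = 0.109544
  V(2,2) = exp(-r*dt) * [p*0.203582 + (1-p)*0.400021] = 0.309248
  V(1,0) = exp(-r*dt) * [p*0.000000 + (1-p)*0.109544] = 0.058943
  V(1,1) = exp(-r*dt) * [p*0.109544 + (1-p)*0.309248] = 0.216983
  V(0,0) = exp(-r*dt) * [p*0.058943 + (1-p)*0.216983] = 0.143972

Answer: Price = V(0,0) = 0.1440


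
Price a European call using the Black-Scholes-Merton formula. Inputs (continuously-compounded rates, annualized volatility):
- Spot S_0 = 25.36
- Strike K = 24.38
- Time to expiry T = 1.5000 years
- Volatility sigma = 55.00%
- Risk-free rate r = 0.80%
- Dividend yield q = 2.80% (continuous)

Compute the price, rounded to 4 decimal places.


d1 = (ln(S/K) + (r - q + 0.5*sigma^2) * T) / (sigma * sqrt(T)) = 0.35077436
d2 = d1 - sigma * sqrt(T) = -0.32283532
exp(-rT) = 0.98807171; exp(-qT) = 0.95886978
C = S_0 * exp(-qT) * N(d1) - K * exp(-rT) * N(d2)
N(d1) = 0.63712118; N(d2) = 0.37340998
C = 25.3600 * 0.95886978 * 0.63712118 - 24.3800 * 0.98807171 * 0.37340998 = 6.4977

Answer: Price = 6.4977


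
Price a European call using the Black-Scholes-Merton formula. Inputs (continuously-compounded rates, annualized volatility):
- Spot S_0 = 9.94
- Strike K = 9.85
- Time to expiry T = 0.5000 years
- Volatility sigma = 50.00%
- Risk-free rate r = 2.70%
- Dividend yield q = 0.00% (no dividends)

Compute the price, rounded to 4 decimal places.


Answer: Price = 1.4930

Derivation:
d1 = (ln(S/K) + (r - q + 0.5*sigma^2) * T) / (sigma * sqrt(T)) = 0.24068661
d2 = d1 - sigma * sqrt(T) = -0.11286678
exp(-rT) = 0.98659072; exp(-qT) = 1.00000000
C = S_0 * exp(-qT) * N(d1) - K * exp(-rT) * N(d2)
N(d1) = 0.59510099; N(d2) = 0.45506808
C = 9.9400 * 1.00000000 * 0.59510099 - 9.8500 * 0.98659072 * 0.45506808 = 1.4930


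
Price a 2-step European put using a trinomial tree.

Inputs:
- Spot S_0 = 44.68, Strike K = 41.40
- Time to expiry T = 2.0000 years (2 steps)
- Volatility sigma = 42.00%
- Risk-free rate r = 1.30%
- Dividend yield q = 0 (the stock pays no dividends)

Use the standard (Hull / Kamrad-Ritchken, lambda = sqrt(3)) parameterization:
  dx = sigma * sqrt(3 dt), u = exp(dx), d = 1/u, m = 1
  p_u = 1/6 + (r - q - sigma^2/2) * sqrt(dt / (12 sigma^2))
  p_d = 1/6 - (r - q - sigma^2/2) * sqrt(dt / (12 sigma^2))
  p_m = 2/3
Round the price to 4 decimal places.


Answer: Price = V(0,0) = 7.0592

Derivation:
dt = T/N = 1.000000; dx = sigma*sqrt(3*dt) = 0.727461
u = exp(dx) = 2.069819; d = 1/u = 0.483134
p_u = 0.114980, p_m = 0.666667, p_d = 0.218353
Discount per step: exp(-r*dt) = 0.987084
Stock lattice S(k, j) with j the centered position index:
  k=0: S(0,+0) = 44.6800
  k=1: S(1,-1) = 21.5864; S(1,+0) = 44.6800; S(1,+1) = 92.4795
  k=2: S(2,-2) = 10.4291; S(2,-1) = 21.5864; S(2,+0) = 44.6800; S(2,+1) = 92.4795; S(2,+2) = 191.4159
Terminal payoffs V(N, j) = max(K - S_T, 0):
  V(2,-2) = 30.970865; V(2,-1) = 19.813575; V(2,+0) = 0.000000; V(2,+1) = 0.000000; V(2,+2) = 0.000000
Backward induction: V(k, j) = exp(-r*dt) * [p_u * V(k+1, j+1) + p_m * V(k+1, j) + p_d * V(k+1, j-1)]
  V(1,-1) = exp(-r*dt) * [p_u*0.000000 + p_m*19.813575 + p_d*30.970865] = 19.713689
  V(1,+0) = exp(-r*dt) * [p_u*0.000000 + p_m*0.000000 + p_d*19.813575] = 4.270480
  V(1,+1) = exp(-r*dt) * [p_u*0.000000 + p_m*0.000000 + p_d*0.000000] = 0.000000
  V(0,+0) = exp(-r*dt) * [p_u*0.000000 + p_m*4.270480 + p_d*19.713689] = 7.059167


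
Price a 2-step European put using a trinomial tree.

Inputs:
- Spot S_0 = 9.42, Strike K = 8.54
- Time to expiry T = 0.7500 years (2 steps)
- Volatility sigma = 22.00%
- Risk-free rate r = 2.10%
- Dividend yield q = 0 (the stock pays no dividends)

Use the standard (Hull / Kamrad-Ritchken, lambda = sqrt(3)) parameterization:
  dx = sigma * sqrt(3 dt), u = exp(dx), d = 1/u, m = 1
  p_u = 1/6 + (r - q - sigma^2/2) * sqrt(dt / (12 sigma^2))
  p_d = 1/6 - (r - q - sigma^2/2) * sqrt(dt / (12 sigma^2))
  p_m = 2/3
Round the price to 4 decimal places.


Answer: Price = V(0,0) = 0.3142

Derivation:
dt = T/N = 0.375000; dx = sigma*sqrt(3*dt) = 0.233345
u = exp(dx) = 1.262817; d = 1/u = 0.791880
p_u = 0.164095, p_m = 0.666667, p_d = 0.169238
Discount per step: exp(-r*dt) = 0.992156
Stock lattice S(k, j) with j the centered position index:
  k=0: S(0,+0) = 9.4200
  k=1: S(1,-1) = 7.4595; S(1,+0) = 9.4200; S(1,+1) = 11.8957
  k=2: S(2,-2) = 5.9070; S(2,-1) = 7.4595; S(2,+0) = 9.4200; S(2,+1) = 11.8957; S(2,+2) = 15.0221
Terminal payoffs V(N, j) = max(K - S_T, 0):
  V(2,-2) = 2.632961; V(2,-1) = 1.080489; V(2,+0) = 0.000000; V(2,+1) = 0.000000; V(2,+2) = 0.000000
Backward induction: V(k, j) = exp(-r*dt) * [p_u * V(k+1, j+1) + p_m * V(k+1, j) + p_d * V(k+1, j-1)]
  V(1,-1) = exp(-r*dt) * [p_u*0.000000 + p_m*1.080489 + p_d*2.632961] = 1.156778
  V(1,+0) = exp(-r*dt) * [p_u*0.000000 + p_m*0.000000 + p_d*1.080489] = 0.181425
  V(1,+1) = exp(-r*dt) * [p_u*0.000000 + p_m*0.000000 + p_d*0.000000] = 0.000000
  V(0,+0) = exp(-r*dt) * [p_u*0.000000 + p_m*0.181425 + p_d*1.156778] = 0.314237


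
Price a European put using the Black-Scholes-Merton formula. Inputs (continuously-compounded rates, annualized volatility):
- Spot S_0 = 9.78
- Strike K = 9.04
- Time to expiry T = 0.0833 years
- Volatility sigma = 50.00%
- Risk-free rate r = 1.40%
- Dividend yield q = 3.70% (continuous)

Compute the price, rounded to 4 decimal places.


Answer: Price = 0.2544

Derivation:
d1 = (ln(S/K) + (r - q + 0.5*sigma^2) * T) / (sigma * sqrt(T)) = 0.60410018
d2 = d1 - sigma * sqrt(T) = 0.45979148
exp(-rT) = 0.99883448; exp(-qT) = 0.99692264
P = K * exp(-rT) * N(-d2) - S_0 * exp(-qT) * N(-d1)
N(-d1) = 0.27288852; N(-d2) = 0.32283295
P = 9.0400 * 0.99883448 * 0.32283295 - 9.7800 * 0.99692264 * 0.27288852 = 0.2544


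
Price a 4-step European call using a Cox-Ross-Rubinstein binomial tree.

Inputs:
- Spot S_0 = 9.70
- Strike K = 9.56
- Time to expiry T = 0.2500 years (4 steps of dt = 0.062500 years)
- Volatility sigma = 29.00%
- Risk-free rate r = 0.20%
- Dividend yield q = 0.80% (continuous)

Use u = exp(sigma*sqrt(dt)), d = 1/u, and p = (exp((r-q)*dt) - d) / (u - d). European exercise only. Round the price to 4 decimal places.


Answer: Price = V(0,0) = 0.6108

Derivation:
dt = T/N = 0.062500
u = exp(sigma*sqrt(dt)) = 1.075193; d = 1/u = 0.930066
p = (exp((r-q)*dt) - d) / (u - d) = 0.479299
Discount per step: exp(-r*dt) = 0.999875
Stock lattice S(k, i) with i counting down-moves:
  k=0: S(0,0) = 9.7000
  k=1: S(1,0) = 10.4294; S(1,1) = 9.0216
  k=2: S(2,0) = 11.2136; S(2,1) = 9.7000; S(2,2) = 8.3907
  k=3: S(3,0) = 12.0568; S(3,1) = 10.4294; S(3,2) = 9.0216; S(3,3) = 7.8039
  k=4: S(4,0) = 12.9633; S(4,1) = 11.2136; S(4,2) = 9.7000; S(4,3) = 8.3907; S(4,4) = 7.2582
Terminal payoffs V(N, i) = max(S_T - K, 0):
  V(4,0) = 3.403347; V(4,1) = 1.653584; V(4,2) = 0.140000; V(4,3) = 0.000000; V(4,4) = 0.000000
Backward induction: V(k, i) = exp(-r*dt) * [p * V(k+1, i) + (1-p) * V(k+1, i+1)].
  V(3,0) = exp(-r*dt) * [p*3.403347 + (1-p)*1.653584] = 2.491933
  V(3,1) = exp(-r*dt) * [p*1.653584 + (1-p)*0.140000] = 0.865352
  V(3,2) = exp(-r*dt) * [p*0.140000 + (1-p)*0.000000] = 0.067094
  V(3,3) = exp(-r*dt) * [p*0.000000 + (1-p)*0.000000] = 0.000000
  V(2,0) = exp(-r*dt) * [p*2.491933 + (1-p)*0.865352] = 1.644766
  V(2,1) = exp(-r*dt) * [p*0.865352 + (1-p)*0.067094] = 0.449642
  V(2,2) = exp(-r*dt) * [p*0.067094 + (1-p)*0.000000] = 0.032154
  V(1,0) = exp(-r*dt) * [p*1.644766 + (1-p)*0.449642] = 1.022336
  V(1,1) = exp(-r*dt) * [p*0.449642 + (1-p)*0.032154] = 0.232227
  V(0,0) = exp(-r*dt) * [p*1.022336 + (1-p)*0.232227] = 0.610849


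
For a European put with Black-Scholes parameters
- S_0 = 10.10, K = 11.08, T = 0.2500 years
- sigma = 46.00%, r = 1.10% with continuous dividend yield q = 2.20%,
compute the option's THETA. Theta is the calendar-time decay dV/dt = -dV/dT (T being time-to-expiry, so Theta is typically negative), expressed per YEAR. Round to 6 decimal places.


d1 = -0.2995924238; d2 = -0.5295924238
phi(d1) = 0.3814344200; exp(-qT) = 0.9945150973; exp(-rT) = 0.9972537778
Theta = -S*exp(-qT)*phi(d1)*sigma/(2*sqrt(T)) + r*K*exp(-rT)*N(-d2) - q*S*exp(-qT)*N(-d1)
N(-d1) = 0.6177559681; N(-d2) = 0.7018027258; sqrt(T) = 0.5000000000
Term 1 = -10.1000 * 0.9945150973 * 0.3814344200 * 0.4600 / (2 * 0.5000000000) = -1.7624242762
Term 2 = 0.0110 * 11.0800 * 0.9972537778 * 0.7018027258 = 0.0853008161
Term 3 = -0.0220 * 10.1000 * 0.9945150973 * 0.6177559681 = -0.1365124889
Theta = -1.7624242762 + (0.0853008161) + (-0.1365124889) = -1.813636

Answer: Theta = -1.813636


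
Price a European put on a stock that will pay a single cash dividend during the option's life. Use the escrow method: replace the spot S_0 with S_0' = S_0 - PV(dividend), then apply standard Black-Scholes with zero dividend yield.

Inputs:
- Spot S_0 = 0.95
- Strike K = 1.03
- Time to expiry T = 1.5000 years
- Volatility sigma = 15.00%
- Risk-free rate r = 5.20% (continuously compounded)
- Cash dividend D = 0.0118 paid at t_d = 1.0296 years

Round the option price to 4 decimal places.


PV(D) = D * exp(-r * t_d) = 0.0118 * 0.94786878 = 0.01118485
S_0' = S_0 - PV(D) = 0.9500 - 0.01118485 = 0.93881515
d1 = (ln(S_0'/K) + (r + sigma^2/2)*T) / (sigma*sqrt(T)) = 0.01186380
d2 = d1 - sigma*sqrt(T) = -0.17184793
exp(-rT) = 0.92496443
N(-d1) = 0.49526714; N(-d2) = 0.56822146
P = K * exp(-rT) * N(-d2) - S_0' * N(-d1) = 1.0300 * 0.92496443 * 0.56822146 - 0.93881515 * 0.49526714 = 0.0764

Answer: Price = 0.0764


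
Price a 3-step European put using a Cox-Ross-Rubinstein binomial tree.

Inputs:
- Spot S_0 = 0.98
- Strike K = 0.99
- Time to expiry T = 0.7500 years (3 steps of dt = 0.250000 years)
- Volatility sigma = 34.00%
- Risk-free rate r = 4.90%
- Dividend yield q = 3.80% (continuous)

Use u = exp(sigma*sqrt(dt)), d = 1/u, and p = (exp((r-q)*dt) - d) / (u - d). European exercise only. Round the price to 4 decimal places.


dt = T/N = 0.250000
u = exp(sigma*sqrt(dt)) = 1.185305; d = 1/u = 0.843665
p = (exp((r-q)*dt) - d) / (u - d) = 0.465663
Discount per step: exp(-r*dt) = 0.987825
Stock lattice S(k, i) with i counting down-moves:
  k=0: S(0,0) = 0.9800
  k=1: S(1,0) = 1.1616; S(1,1) = 0.8268
  k=2: S(2,0) = 1.3768; S(2,1) = 0.9800; S(2,2) = 0.6975
  k=3: S(3,0) = 1.6320; S(3,1) = 1.1616; S(3,2) = 0.8268; S(3,3) = 0.5885
Terminal payoffs V(N, i) = max(K - S_T, 0):
  V(3,0) = 0.000000; V(3,1) = 0.000000; V(3,2) = 0.163208; V(3,3) = 0.401514
Backward induction: V(k, i) = exp(-r*dt) * [p * V(k+1, i) + (1-p) * V(k+1, i+1)].
  V(2,0) = exp(-r*dt) * [p*0.000000 + (1-p)*0.000000] = 0.000000
  V(2,1) = exp(-r*dt) * [p*0.000000 + (1-p)*0.163208] = 0.086147
  V(2,2) = exp(-r*dt) * [p*0.163208 + (1-p)*0.401514] = 0.287007
  V(1,0) = exp(-r*dt) * [p*0.000000 + (1-p)*0.086147] = 0.045471
  V(1,1) = exp(-r*dt) * [p*0.086147 + (1-p)*0.287007] = 0.191118
  V(0,0) = exp(-r*dt) * [p*0.045471 + (1-p)*0.191118] = 0.121795

Answer: Price = V(0,0) = 0.1218


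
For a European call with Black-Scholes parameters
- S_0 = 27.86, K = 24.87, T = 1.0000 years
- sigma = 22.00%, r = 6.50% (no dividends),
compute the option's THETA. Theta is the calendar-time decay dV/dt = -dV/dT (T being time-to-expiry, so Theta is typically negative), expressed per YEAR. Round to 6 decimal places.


d1 = 0.9214986843; d2 = 0.7014986843
phi(d1) = 0.2609259977; exp(-qT) = 1.0000000000; exp(-rT) = 0.9370674634
Theta = -S*exp(-qT)*phi(d1)*sigma/(2*sqrt(T)) - r*K*exp(-rT)*N(d2) + q*S*exp(-qT)*N(d1)
N(d1) = 0.8216049361; N(d2) = 0.7585040723; sqrt(T) = 1.0000000000
Term 1 = -27.8600 * 1.0000000000 * 0.2609259977 * 0.2200 / (2 * 1.0000000000) = -0.7996338126
Term 2 = -0.0650 * 24.8700 * 0.9370674634 * 0.7585040723 = -1.1489944142
Term 3 = 0 (no dividend yield, q = 0)
Theta = -0.7996338126 + (-1.1489944142) + (0.0000000000) = -1.948628

Answer: Theta = -1.948628


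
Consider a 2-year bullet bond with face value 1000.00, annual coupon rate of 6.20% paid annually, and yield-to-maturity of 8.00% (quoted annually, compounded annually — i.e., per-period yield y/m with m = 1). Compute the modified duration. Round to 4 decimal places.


Answer: Modified duration = 1.7969

Derivation:
Coupon per period c = face * coupon_rate / m = 62.000000
Periods per year m = 1; per-period yield y/m = 0.080000
Number of cashflows N = 2
Cashflows (t years, CF_t, discount factor 1/(1+y/m)^(m*t), PV):
  t = 1.0000: CF_t = 62.000000, DF = 0.925926, PV = 57.407407
  t = 2.0000: CF_t = 1062.000000, DF = 0.857339, PV = 910.493827
Price P = sum_t PV_t = 967.901235
First compute Macaulay numerator sum_t t * PV_t:
  t * PV_t at t = 1.0000: 57.407407
  t * PV_t at t = 2.0000: 1820.987654
Macaulay duration D = 1878.395062 / 967.901235 = 1.940689
Modified duration = D / (1 + y/m) = 1.940689 / (1 + 0.080000) = 1.796934


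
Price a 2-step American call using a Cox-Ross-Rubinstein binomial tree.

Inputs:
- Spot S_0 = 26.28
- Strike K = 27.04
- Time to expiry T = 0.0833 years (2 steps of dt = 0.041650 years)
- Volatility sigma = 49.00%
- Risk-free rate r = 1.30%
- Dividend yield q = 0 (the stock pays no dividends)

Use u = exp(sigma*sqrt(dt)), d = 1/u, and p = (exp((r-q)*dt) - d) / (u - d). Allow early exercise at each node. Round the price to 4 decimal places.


dt = T/N = 0.041650
u = exp(sigma*sqrt(dt)) = 1.105172; d = 1/u = 0.904837
p = (exp((r-q)*dt) - d) / (u - d) = 0.477724
Discount per step: exp(-r*dt) = 0.999459
Stock lattice S(k, i) with i counting down-moves:
  k=0: S(0,0) = 26.2800
  k=1: S(1,0) = 29.0439; S(1,1) = 23.7791
  k=2: S(2,0) = 32.0985; S(2,1) = 26.2800; S(2,2) = 21.5162
Terminal payoffs V(N, i) = max(S_T - K, 0):
  V(2,0) = 5.058517; V(2,1) = 0.000000; V(2,2) = 0.000000
Backward induction: V(k, i) = exp(-r*dt) * [p * V(k+1, i) + (1-p) * V(k+1, i+1)]; then take max(V_cont, immediate exercise) for American.
  V(1,0) = exp(-r*dt) * [p*5.058517 + (1-p)*0.000000] = 2.415267; exercise = 2.003916; V(1,0) = max -> 2.415267
  V(1,1) = exp(-r*dt) * [p*0.000000 + (1-p)*0.000000] = 0.000000; exercise = 0.000000; V(1,1) = max -> 0.000000
  V(0,0) = exp(-r*dt) * [p*2.415267 + (1-p)*0.000000] = 1.153207; exercise = 0.000000; V(0,0) = max -> 1.153207

Answer: Price = V(0,0) = 1.1532


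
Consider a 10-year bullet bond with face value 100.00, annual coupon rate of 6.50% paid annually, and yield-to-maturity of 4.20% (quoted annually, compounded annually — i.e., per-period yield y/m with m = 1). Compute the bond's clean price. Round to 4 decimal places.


Coupon per period c = face * coupon_rate / m = 6.500000
Periods per year m = 1; per-period yield y/m = 0.042000
Number of cashflows N = 10
Cashflows (t years, CF_t, discount factor 1/(1+y/m)^(m*t), PV):
  t = 1.0000: CF_t = 6.500000, DF = 0.959693, PV = 6.238004
  t = 2.0000: CF_t = 6.500000, DF = 0.921010, PV = 5.986568
  t = 3.0000: CF_t = 6.500000, DF = 0.883887, PV = 5.745267
  t = 4.0000: CF_t = 6.500000, DF = 0.848260, PV = 5.513692
  t = 5.0000: CF_t = 6.500000, DF = 0.814069, PV = 5.291451
  t = 6.0000: CF_t = 6.500000, DF = 0.781257, PV = 5.078168
  t = 7.0000: CF_t = 6.500000, DF = 0.749766, PV = 4.873482
  t = 8.0000: CF_t = 6.500000, DF = 0.719545, PV = 4.677046
  t = 9.0000: CF_t = 6.500000, DF = 0.690543, PV = 4.488527
  t = 10.0000: CF_t = 106.500000, DF = 0.662709, PV = 70.578499
Price P = sum_t PV_t = 118.470702

Answer: Price = 118.4707


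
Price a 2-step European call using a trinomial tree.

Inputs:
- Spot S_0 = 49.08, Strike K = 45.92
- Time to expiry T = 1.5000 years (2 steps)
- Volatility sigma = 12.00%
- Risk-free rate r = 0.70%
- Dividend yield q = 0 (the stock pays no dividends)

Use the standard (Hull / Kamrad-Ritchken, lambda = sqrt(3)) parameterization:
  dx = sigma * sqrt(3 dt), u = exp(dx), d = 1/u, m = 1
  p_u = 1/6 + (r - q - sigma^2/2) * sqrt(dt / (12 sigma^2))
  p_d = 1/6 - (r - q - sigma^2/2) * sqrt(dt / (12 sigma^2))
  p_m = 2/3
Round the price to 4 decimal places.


dt = T/N = 0.750000; dx = sigma*sqrt(3*dt) = 0.180000
u = exp(dx) = 1.197217; d = 1/u = 0.835270
p_u = 0.166250, p_m = 0.666667, p_d = 0.167083
Discount per step: exp(-r*dt) = 0.994764
Stock lattice S(k, j) with j the centered position index:
  k=0: S(0,+0) = 49.0800
  k=1: S(1,-1) = 40.9951; S(1,+0) = 49.0800; S(1,+1) = 58.7594
  k=2: S(2,-2) = 34.2420; S(2,-1) = 40.9951; S(2,+0) = 49.0800; S(2,+1) = 58.7594; S(2,+2) = 70.3478
Terminal payoffs V(N, j) = max(S_T - K, 0):
  V(2,-2) = 0.000000; V(2,-1) = 0.000000; V(2,+0) = 3.160000; V(2,+1) = 12.839428; V(2,+2) = 24.427808
Backward induction: V(k, j) = exp(-r*dt) * [p_u * V(k+1, j+1) + p_m * V(k+1, j) + p_d * V(k+1, j-1)]
  V(1,-1) = exp(-r*dt) * [p_u*3.160000 + p_m*0.000000 + p_d*0.000000] = 0.522599
  V(1,+0) = exp(-r*dt) * [p_u*12.839428 + p_m*3.160000 + p_d*0.000000] = 4.219014
  V(1,+1) = exp(-r*dt) * [p_u*24.427808 + p_m*12.839428 + p_d*3.160000] = 13.079875
  V(0,+0) = exp(-r*dt) * [p_u*13.079875 + p_m*4.219014 + p_d*0.522599] = 5.047951

Answer: Price = V(0,0) = 5.0480


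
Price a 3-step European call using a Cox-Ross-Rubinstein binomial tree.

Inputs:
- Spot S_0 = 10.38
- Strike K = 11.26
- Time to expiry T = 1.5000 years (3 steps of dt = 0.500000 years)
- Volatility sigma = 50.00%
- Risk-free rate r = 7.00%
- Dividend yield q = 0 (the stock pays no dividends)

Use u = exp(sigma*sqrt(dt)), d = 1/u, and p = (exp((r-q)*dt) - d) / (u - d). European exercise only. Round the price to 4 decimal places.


Answer: Price = V(0,0) = 2.7526

Derivation:
dt = T/N = 0.500000
u = exp(sigma*sqrt(dt)) = 1.424119; d = 1/u = 0.702189
p = (exp((r-q)*dt) - d) / (u - d) = 0.461861
Discount per step: exp(-r*dt) = 0.965605
Stock lattice S(k, i) with i counting down-moves:
  k=0: S(0,0) = 10.3800
  k=1: S(1,0) = 14.7824; S(1,1) = 7.2887
  k=2: S(2,0) = 21.0518; S(2,1) = 10.3800; S(2,2) = 5.1181
  k=3: S(3,0) = 29.9803; S(3,1) = 14.7824; S(3,2) = 7.2887; S(3,3) = 3.5938
Terminal payoffs V(N, i) = max(S_T - K, 0):
  V(3,0) = 18.720316; V(3,1) = 3.522355; V(3,2) = 0.000000; V(3,3) = 0.000000
Backward induction: V(k, i) = exp(-r*dt) * [p * V(k+1, i) + (1-p) * V(k+1, i+1)].
  V(2,0) = exp(-r*dt) * [p*18.720316 + (1-p)*3.522355] = 10.179117
  V(2,1) = exp(-r*dt) * [p*3.522355 + (1-p)*0.000000] = 1.570883
  V(2,2) = exp(-r*dt) * [p*0.000000 + (1-p)*0.000000] = 0.000000
  V(1,0) = exp(-r*dt) * [p*10.179117 + (1-p)*1.570883] = 5.355910
  V(1,1) = exp(-r*dt) * [p*1.570883 + (1-p)*0.000000] = 0.700574
  V(0,0) = exp(-r*dt) * [p*5.355910 + (1-p)*0.700574] = 2.752642


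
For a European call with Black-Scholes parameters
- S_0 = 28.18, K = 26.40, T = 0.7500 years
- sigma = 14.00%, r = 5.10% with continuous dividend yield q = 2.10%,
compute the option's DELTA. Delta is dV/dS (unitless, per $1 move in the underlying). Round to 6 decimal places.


Answer: Delta = 0.771341

Derivation:
d1 = 0.7843591778; d2 = 0.6631156213
phi(d1) = 0.2933032585; exp(-qT) = 0.9843733826; exp(-rT) = 0.9624722927
N(d1) = 0.7835853077
Delta = exp(-qT) * N(d1) = 0.9843733826 * 0.7835853077 = 0.771341


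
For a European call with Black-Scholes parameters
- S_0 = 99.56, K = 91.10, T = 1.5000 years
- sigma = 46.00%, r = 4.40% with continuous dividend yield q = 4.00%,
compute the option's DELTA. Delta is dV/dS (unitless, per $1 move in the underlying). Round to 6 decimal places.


Answer: Delta = 0.634403

Derivation:
d1 = 0.4499653608; d2 = -0.1134172801
phi(d1) = 0.3605325821; exp(-qT) = 0.9417645336; exp(-rT) = 0.9361308643
N(d1) = 0.6736322912
Delta = exp(-qT) * N(d1) = 0.9417645336 * 0.6736322912 = 0.634403


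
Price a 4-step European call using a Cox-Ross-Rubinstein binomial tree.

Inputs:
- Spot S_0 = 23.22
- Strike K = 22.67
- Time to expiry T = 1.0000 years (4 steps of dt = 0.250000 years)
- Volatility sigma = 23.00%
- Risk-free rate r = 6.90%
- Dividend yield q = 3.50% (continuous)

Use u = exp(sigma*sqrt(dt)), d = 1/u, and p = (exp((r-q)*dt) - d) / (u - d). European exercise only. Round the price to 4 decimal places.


dt = T/N = 0.250000
u = exp(sigma*sqrt(dt)) = 1.121873; d = 1/u = 0.891366
p = (exp((r-q)*dt) - d) / (u - d) = 0.508314
Discount per step: exp(-r*dt) = 0.982898
Stock lattice S(k, i) with i counting down-moves:
  k=0: S(0,0) = 23.2200
  k=1: S(1,0) = 26.0499; S(1,1) = 20.6975
  k=2: S(2,0) = 29.2247; S(2,1) = 23.2200; S(2,2) = 18.4491
  k=3: S(3,0) = 32.7864; S(3,1) = 26.0499; S(3,2) = 20.6975; S(3,3) = 16.4449
  k=4: S(4,0) = 36.7822; S(4,1) = 29.2247; S(4,2) = 23.2200; S(4,3) = 18.4491; S(4,4) = 14.6584
Terminal payoffs V(N, i) = max(S_T - K, 0):
  V(4,0) = 14.112198; V(4,1) = 6.554692; V(4,2) = 0.550000; V(4,3) = 0.000000; V(4,4) = 0.000000
Backward induction: V(k, i) = exp(-r*dt) * [p * V(k+1, i) + (1-p) * V(k+1, i+1)].
  V(3,0) = exp(-r*dt) * [p*14.112198 + (1-p)*6.554692] = 10.218480
  V(3,1) = exp(-r*dt) * [p*6.554692 + (1-p)*0.550000] = 3.540663
  V(3,2) = exp(-r*dt) * [p*0.550000 + (1-p)*0.000000] = 0.274791
  V(3,3) = exp(-r*dt) * [p*0.000000 + (1-p)*0.000000] = 0.000000
  V(2,0) = exp(-r*dt) * [p*10.218480 + (1-p)*3.540663] = 6.816486
  V(2,1) = exp(-r*dt) * [p*3.540663 + (1-p)*0.274791] = 1.901789
  V(2,2) = exp(-r*dt) * [p*0.274791 + (1-p)*0.000000] = 0.137292
  V(1,0) = exp(-r*dt) * [p*6.816486 + (1-p)*1.901789] = 4.324750
  V(1,1) = exp(-r*dt) * [p*1.901789 + (1-p)*0.137292] = 1.016523
  V(0,0) = exp(-r*dt) * [p*4.324750 + (1-p)*1.016523] = 2.651997

Answer: Price = V(0,0) = 2.6520


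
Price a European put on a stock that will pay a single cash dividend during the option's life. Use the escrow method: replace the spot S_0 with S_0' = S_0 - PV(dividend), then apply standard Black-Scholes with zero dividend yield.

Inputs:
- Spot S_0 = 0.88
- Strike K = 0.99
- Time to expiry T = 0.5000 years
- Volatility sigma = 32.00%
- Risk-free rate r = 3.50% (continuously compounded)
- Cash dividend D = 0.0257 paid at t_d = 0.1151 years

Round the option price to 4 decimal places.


PV(D) = D * exp(-r * t_d) = 0.0257 * 0.99597960 = 0.02559668
S_0' = S_0 - PV(D) = 0.8800 - 0.02559668 = 0.85440332
d1 = (ln(S_0'/K) + (r + sigma^2/2)*T) / (sigma*sqrt(T)) = -0.46051029
d2 = d1 - sigma*sqrt(T) = -0.68678446
exp(-rT) = 0.98265224
N(-d1) = 0.67742501; N(-d2) = 0.75389072
P = K * exp(-rT) * N(-d2) - S_0' * N(-d1) = 0.9900 * 0.98265224 * 0.75389072 - 0.85440332 * 0.67742501 = 0.1546

Answer: Price = 0.1546
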